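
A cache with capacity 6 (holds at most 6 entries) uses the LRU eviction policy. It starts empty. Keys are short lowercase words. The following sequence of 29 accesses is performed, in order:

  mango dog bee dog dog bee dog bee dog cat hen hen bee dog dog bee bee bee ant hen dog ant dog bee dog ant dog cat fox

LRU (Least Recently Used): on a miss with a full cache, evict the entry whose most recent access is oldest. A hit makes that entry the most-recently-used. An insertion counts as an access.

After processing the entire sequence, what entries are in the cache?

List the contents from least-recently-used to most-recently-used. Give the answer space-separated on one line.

LRU simulation (capacity=6):
  1. access mango: MISS. Cache (LRU->MRU): [mango]
  2. access dog: MISS. Cache (LRU->MRU): [mango dog]
  3. access bee: MISS. Cache (LRU->MRU): [mango dog bee]
  4. access dog: HIT. Cache (LRU->MRU): [mango bee dog]
  5. access dog: HIT. Cache (LRU->MRU): [mango bee dog]
  6. access bee: HIT. Cache (LRU->MRU): [mango dog bee]
  7. access dog: HIT. Cache (LRU->MRU): [mango bee dog]
  8. access bee: HIT. Cache (LRU->MRU): [mango dog bee]
  9. access dog: HIT. Cache (LRU->MRU): [mango bee dog]
  10. access cat: MISS. Cache (LRU->MRU): [mango bee dog cat]
  11. access hen: MISS. Cache (LRU->MRU): [mango bee dog cat hen]
  12. access hen: HIT. Cache (LRU->MRU): [mango bee dog cat hen]
  13. access bee: HIT. Cache (LRU->MRU): [mango dog cat hen bee]
  14. access dog: HIT. Cache (LRU->MRU): [mango cat hen bee dog]
  15. access dog: HIT. Cache (LRU->MRU): [mango cat hen bee dog]
  16. access bee: HIT. Cache (LRU->MRU): [mango cat hen dog bee]
  17. access bee: HIT. Cache (LRU->MRU): [mango cat hen dog bee]
  18. access bee: HIT. Cache (LRU->MRU): [mango cat hen dog bee]
  19. access ant: MISS. Cache (LRU->MRU): [mango cat hen dog bee ant]
  20. access hen: HIT. Cache (LRU->MRU): [mango cat dog bee ant hen]
  21. access dog: HIT. Cache (LRU->MRU): [mango cat bee ant hen dog]
  22. access ant: HIT. Cache (LRU->MRU): [mango cat bee hen dog ant]
  23. access dog: HIT. Cache (LRU->MRU): [mango cat bee hen ant dog]
  24. access bee: HIT. Cache (LRU->MRU): [mango cat hen ant dog bee]
  25. access dog: HIT. Cache (LRU->MRU): [mango cat hen ant bee dog]
  26. access ant: HIT. Cache (LRU->MRU): [mango cat hen bee dog ant]
  27. access dog: HIT. Cache (LRU->MRU): [mango cat hen bee ant dog]
  28. access cat: HIT. Cache (LRU->MRU): [mango hen bee ant dog cat]
  29. access fox: MISS, evict mango. Cache (LRU->MRU): [hen bee ant dog cat fox]
Total: 22 hits, 7 misses, 1 evictions

Answer: hen bee ant dog cat fox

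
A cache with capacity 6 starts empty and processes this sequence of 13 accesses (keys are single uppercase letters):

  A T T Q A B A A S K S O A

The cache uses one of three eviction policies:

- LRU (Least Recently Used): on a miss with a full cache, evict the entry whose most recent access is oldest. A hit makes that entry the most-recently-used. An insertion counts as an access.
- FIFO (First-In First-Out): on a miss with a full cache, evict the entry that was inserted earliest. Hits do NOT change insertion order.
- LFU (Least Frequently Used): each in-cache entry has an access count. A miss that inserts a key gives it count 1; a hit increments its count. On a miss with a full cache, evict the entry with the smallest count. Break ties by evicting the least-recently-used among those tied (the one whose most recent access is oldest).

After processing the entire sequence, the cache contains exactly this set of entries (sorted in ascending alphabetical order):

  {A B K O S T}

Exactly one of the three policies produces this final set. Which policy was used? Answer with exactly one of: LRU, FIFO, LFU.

Simulating under each policy and comparing final sets:
  LRU: final set = {A B K O Q S} -> differs
  FIFO: final set = {A B K O Q S} -> differs
  LFU: final set = {A B K O S T} -> MATCHES target
Only LFU produces the target set.

Answer: LFU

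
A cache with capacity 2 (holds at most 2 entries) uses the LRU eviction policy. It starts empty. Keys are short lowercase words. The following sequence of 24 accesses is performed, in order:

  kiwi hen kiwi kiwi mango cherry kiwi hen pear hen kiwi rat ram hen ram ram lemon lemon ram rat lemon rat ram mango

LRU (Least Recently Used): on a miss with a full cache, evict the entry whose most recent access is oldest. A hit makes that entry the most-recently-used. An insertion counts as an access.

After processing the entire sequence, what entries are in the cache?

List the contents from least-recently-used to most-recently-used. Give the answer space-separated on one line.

LRU simulation (capacity=2):
  1. access kiwi: MISS. Cache (LRU->MRU): [kiwi]
  2. access hen: MISS. Cache (LRU->MRU): [kiwi hen]
  3. access kiwi: HIT. Cache (LRU->MRU): [hen kiwi]
  4. access kiwi: HIT. Cache (LRU->MRU): [hen kiwi]
  5. access mango: MISS, evict hen. Cache (LRU->MRU): [kiwi mango]
  6. access cherry: MISS, evict kiwi. Cache (LRU->MRU): [mango cherry]
  7. access kiwi: MISS, evict mango. Cache (LRU->MRU): [cherry kiwi]
  8. access hen: MISS, evict cherry. Cache (LRU->MRU): [kiwi hen]
  9. access pear: MISS, evict kiwi. Cache (LRU->MRU): [hen pear]
  10. access hen: HIT. Cache (LRU->MRU): [pear hen]
  11. access kiwi: MISS, evict pear. Cache (LRU->MRU): [hen kiwi]
  12. access rat: MISS, evict hen. Cache (LRU->MRU): [kiwi rat]
  13. access ram: MISS, evict kiwi. Cache (LRU->MRU): [rat ram]
  14. access hen: MISS, evict rat. Cache (LRU->MRU): [ram hen]
  15. access ram: HIT. Cache (LRU->MRU): [hen ram]
  16. access ram: HIT. Cache (LRU->MRU): [hen ram]
  17. access lemon: MISS, evict hen. Cache (LRU->MRU): [ram lemon]
  18. access lemon: HIT. Cache (LRU->MRU): [ram lemon]
  19. access ram: HIT. Cache (LRU->MRU): [lemon ram]
  20. access rat: MISS, evict lemon. Cache (LRU->MRU): [ram rat]
  21. access lemon: MISS, evict ram. Cache (LRU->MRU): [rat lemon]
  22. access rat: HIT. Cache (LRU->MRU): [lemon rat]
  23. access ram: MISS, evict lemon. Cache (LRU->MRU): [rat ram]
  24. access mango: MISS, evict rat. Cache (LRU->MRU): [ram mango]
Total: 8 hits, 16 misses, 14 evictions

Answer: ram mango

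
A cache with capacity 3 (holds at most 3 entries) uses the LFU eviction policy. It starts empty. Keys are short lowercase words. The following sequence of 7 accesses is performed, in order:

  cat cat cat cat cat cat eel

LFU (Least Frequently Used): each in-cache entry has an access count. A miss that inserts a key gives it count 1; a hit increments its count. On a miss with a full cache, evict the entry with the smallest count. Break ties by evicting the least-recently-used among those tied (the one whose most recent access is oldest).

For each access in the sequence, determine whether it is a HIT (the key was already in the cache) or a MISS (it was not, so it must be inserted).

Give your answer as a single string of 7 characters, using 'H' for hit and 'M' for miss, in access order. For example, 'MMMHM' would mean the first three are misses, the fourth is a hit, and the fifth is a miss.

Answer: MHHHHHM

Derivation:
LFU simulation (capacity=3):
  1. access cat: MISS. Cache: [cat(c=1)]
  2. access cat: HIT, count now 2. Cache: [cat(c=2)]
  3. access cat: HIT, count now 3. Cache: [cat(c=3)]
  4. access cat: HIT, count now 4. Cache: [cat(c=4)]
  5. access cat: HIT, count now 5. Cache: [cat(c=5)]
  6. access cat: HIT, count now 6. Cache: [cat(c=6)]
  7. access eel: MISS. Cache: [eel(c=1) cat(c=6)]
Total: 5 hits, 2 misses, 0 evictions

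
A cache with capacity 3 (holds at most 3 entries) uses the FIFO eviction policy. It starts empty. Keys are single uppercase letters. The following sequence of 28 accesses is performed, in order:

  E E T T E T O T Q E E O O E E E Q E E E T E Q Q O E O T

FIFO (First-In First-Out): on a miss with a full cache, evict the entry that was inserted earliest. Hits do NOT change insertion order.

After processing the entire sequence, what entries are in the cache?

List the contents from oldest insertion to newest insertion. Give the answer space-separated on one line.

FIFO simulation (capacity=3):
  1. access E: MISS. Cache (old->new): [E]
  2. access E: HIT. Cache (old->new): [E]
  3. access T: MISS. Cache (old->new): [E T]
  4. access T: HIT. Cache (old->new): [E T]
  5. access E: HIT. Cache (old->new): [E T]
  6. access T: HIT. Cache (old->new): [E T]
  7. access O: MISS. Cache (old->new): [E T O]
  8. access T: HIT. Cache (old->new): [E T O]
  9. access Q: MISS, evict E. Cache (old->new): [T O Q]
  10. access E: MISS, evict T. Cache (old->new): [O Q E]
  11. access E: HIT. Cache (old->new): [O Q E]
  12. access O: HIT. Cache (old->new): [O Q E]
  13. access O: HIT. Cache (old->new): [O Q E]
  14. access E: HIT. Cache (old->new): [O Q E]
  15. access E: HIT. Cache (old->new): [O Q E]
  16. access E: HIT. Cache (old->new): [O Q E]
  17. access Q: HIT. Cache (old->new): [O Q E]
  18. access E: HIT. Cache (old->new): [O Q E]
  19. access E: HIT. Cache (old->new): [O Q E]
  20. access E: HIT. Cache (old->new): [O Q E]
  21. access T: MISS, evict O. Cache (old->new): [Q E T]
  22. access E: HIT. Cache (old->new): [Q E T]
  23. access Q: HIT. Cache (old->new): [Q E T]
  24. access Q: HIT. Cache (old->new): [Q E T]
  25. access O: MISS, evict Q. Cache (old->new): [E T O]
  26. access E: HIT. Cache (old->new): [E T O]
  27. access O: HIT. Cache (old->new): [E T O]
  28. access T: HIT. Cache (old->new): [E T O]
Total: 21 hits, 7 misses, 4 evictions

Answer: E T O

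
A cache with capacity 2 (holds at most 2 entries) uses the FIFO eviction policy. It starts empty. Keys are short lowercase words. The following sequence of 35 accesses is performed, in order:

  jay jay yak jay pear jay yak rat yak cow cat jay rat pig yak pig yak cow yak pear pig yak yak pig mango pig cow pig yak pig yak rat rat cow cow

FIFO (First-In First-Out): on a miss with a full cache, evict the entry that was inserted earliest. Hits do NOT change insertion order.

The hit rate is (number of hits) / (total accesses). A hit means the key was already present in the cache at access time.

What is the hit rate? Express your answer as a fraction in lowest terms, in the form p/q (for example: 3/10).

FIFO simulation (capacity=2):
  1. access jay: MISS. Cache (old->new): [jay]
  2. access jay: HIT. Cache (old->new): [jay]
  3. access yak: MISS. Cache (old->new): [jay yak]
  4. access jay: HIT. Cache (old->new): [jay yak]
  5. access pear: MISS, evict jay. Cache (old->new): [yak pear]
  6. access jay: MISS, evict yak. Cache (old->new): [pear jay]
  7. access yak: MISS, evict pear. Cache (old->new): [jay yak]
  8. access rat: MISS, evict jay. Cache (old->new): [yak rat]
  9. access yak: HIT. Cache (old->new): [yak rat]
  10. access cow: MISS, evict yak. Cache (old->new): [rat cow]
  11. access cat: MISS, evict rat. Cache (old->new): [cow cat]
  12. access jay: MISS, evict cow. Cache (old->new): [cat jay]
  13. access rat: MISS, evict cat. Cache (old->new): [jay rat]
  14. access pig: MISS, evict jay. Cache (old->new): [rat pig]
  15. access yak: MISS, evict rat. Cache (old->new): [pig yak]
  16. access pig: HIT. Cache (old->new): [pig yak]
  17. access yak: HIT. Cache (old->new): [pig yak]
  18. access cow: MISS, evict pig. Cache (old->new): [yak cow]
  19. access yak: HIT. Cache (old->new): [yak cow]
  20. access pear: MISS, evict yak. Cache (old->new): [cow pear]
  21. access pig: MISS, evict cow. Cache (old->new): [pear pig]
  22. access yak: MISS, evict pear. Cache (old->new): [pig yak]
  23. access yak: HIT. Cache (old->new): [pig yak]
  24. access pig: HIT. Cache (old->new): [pig yak]
  25. access mango: MISS, evict pig. Cache (old->new): [yak mango]
  26. access pig: MISS, evict yak. Cache (old->new): [mango pig]
  27. access cow: MISS, evict mango. Cache (old->new): [pig cow]
  28. access pig: HIT. Cache (old->new): [pig cow]
  29. access yak: MISS, evict pig. Cache (old->new): [cow yak]
  30. access pig: MISS, evict cow. Cache (old->new): [yak pig]
  31. access yak: HIT. Cache (old->new): [yak pig]
  32. access rat: MISS, evict yak. Cache (old->new): [pig rat]
  33. access rat: HIT. Cache (old->new): [pig rat]
  34. access cow: MISS, evict pig. Cache (old->new): [rat cow]
  35. access cow: HIT. Cache (old->new): [rat cow]
Total: 12 hits, 23 misses, 21 evictions

Hit rate = 12/35

Answer: 12/35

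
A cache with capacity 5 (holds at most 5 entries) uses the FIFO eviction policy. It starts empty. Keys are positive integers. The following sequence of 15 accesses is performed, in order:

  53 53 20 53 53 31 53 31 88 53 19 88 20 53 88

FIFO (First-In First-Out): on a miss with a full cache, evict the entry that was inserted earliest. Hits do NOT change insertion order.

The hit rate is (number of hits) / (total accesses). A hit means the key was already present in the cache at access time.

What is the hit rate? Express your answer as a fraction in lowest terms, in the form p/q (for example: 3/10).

Answer: 2/3

Derivation:
FIFO simulation (capacity=5):
  1. access 53: MISS. Cache (old->new): [53]
  2. access 53: HIT. Cache (old->new): [53]
  3. access 20: MISS. Cache (old->new): [53 20]
  4. access 53: HIT. Cache (old->new): [53 20]
  5. access 53: HIT. Cache (old->new): [53 20]
  6. access 31: MISS. Cache (old->new): [53 20 31]
  7. access 53: HIT. Cache (old->new): [53 20 31]
  8. access 31: HIT. Cache (old->new): [53 20 31]
  9. access 88: MISS. Cache (old->new): [53 20 31 88]
  10. access 53: HIT. Cache (old->new): [53 20 31 88]
  11. access 19: MISS. Cache (old->new): [53 20 31 88 19]
  12. access 88: HIT. Cache (old->new): [53 20 31 88 19]
  13. access 20: HIT. Cache (old->new): [53 20 31 88 19]
  14. access 53: HIT. Cache (old->new): [53 20 31 88 19]
  15. access 88: HIT. Cache (old->new): [53 20 31 88 19]
Total: 10 hits, 5 misses, 0 evictions

Hit rate = 10/15 = 2/3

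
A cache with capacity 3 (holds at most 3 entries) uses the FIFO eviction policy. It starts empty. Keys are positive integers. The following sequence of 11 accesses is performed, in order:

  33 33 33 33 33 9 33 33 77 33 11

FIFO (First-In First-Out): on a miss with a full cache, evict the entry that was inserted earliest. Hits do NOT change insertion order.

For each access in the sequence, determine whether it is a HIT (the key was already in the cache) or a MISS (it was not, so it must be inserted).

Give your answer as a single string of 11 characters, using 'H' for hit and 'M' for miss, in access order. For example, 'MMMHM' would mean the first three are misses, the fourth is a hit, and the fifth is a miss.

Answer: MHHHHMHHMHM

Derivation:
FIFO simulation (capacity=3):
  1. access 33: MISS. Cache (old->new): [33]
  2. access 33: HIT. Cache (old->new): [33]
  3. access 33: HIT. Cache (old->new): [33]
  4. access 33: HIT. Cache (old->new): [33]
  5. access 33: HIT. Cache (old->new): [33]
  6. access 9: MISS. Cache (old->new): [33 9]
  7. access 33: HIT. Cache (old->new): [33 9]
  8. access 33: HIT. Cache (old->new): [33 9]
  9. access 77: MISS. Cache (old->new): [33 9 77]
  10. access 33: HIT. Cache (old->new): [33 9 77]
  11. access 11: MISS, evict 33. Cache (old->new): [9 77 11]
Total: 7 hits, 4 misses, 1 evictions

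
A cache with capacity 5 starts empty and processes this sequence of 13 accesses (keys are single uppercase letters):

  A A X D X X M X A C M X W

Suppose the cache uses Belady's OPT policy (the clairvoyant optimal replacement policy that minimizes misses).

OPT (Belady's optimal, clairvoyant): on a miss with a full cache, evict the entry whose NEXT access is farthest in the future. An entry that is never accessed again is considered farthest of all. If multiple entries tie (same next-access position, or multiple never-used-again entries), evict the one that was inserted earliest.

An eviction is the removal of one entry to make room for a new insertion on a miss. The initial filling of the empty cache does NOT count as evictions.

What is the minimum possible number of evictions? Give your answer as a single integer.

Answer: 1

Derivation:
OPT (Belady) simulation (capacity=5):
  1. access A: MISS. Cache: [A]
  2. access A: HIT. Next use of A: step 9. Cache: [A]
  3. access X: MISS. Cache: [A X]
  4. access D: MISS. Cache: [A X D]
  5. access X: HIT. Next use of X: step 6. Cache: [A X D]
  6. access X: HIT. Next use of X: step 8. Cache: [A X D]
  7. access M: MISS. Cache: [A X D M]
  8. access X: HIT. Next use of X: step 12. Cache: [A X D M]
  9. access A: HIT. Next use of A: never. Cache: [A X D M]
  10. access C: MISS. Cache: [A X D M C]
  11. access M: HIT. Next use of M: never. Cache: [A X D M C]
  12. access X: HIT. Next use of X: never. Cache: [A X D M C]
  13. access W: MISS, evict A (next use: never). Cache: [X D M C W]
Total: 7 hits, 6 misses, 1 evictions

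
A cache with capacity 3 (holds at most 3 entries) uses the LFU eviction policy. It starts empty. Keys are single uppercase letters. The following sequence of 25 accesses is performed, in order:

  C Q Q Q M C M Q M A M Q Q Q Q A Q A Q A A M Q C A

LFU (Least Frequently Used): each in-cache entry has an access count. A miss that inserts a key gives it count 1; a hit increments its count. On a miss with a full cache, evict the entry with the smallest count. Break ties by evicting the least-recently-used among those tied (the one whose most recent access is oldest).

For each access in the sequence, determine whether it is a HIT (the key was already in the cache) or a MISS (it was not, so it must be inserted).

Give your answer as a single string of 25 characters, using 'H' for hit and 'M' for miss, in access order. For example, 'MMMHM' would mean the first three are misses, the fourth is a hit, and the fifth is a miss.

LFU simulation (capacity=3):
  1. access C: MISS. Cache: [C(c=1)]
  2. access Q: MISS. Cache: [C(c=1) Q(c=1)]
  3. access Q: HIT, count now 2. Cache: [C(c=1) Q(c=2)]
  4. access Q: HIT, count now 3. Cache: [C(c=1) Q(c=3)]
  5. access M: MISS. Cache: [C(c=1) M(c=1) Q(c=3)]
  6. access C: HIT, count now 2. Cache: [M(c=1) C(c=2) Q(c=3)]
  7. access M: HIT, count now 2. Cache: [C(c=2) M(c=2) Q(c=3)]
  8. access Q: HIT, count now 4. Cache: [C(c=2) M(c=2) Q(c=4)]
  9. access M: HIT, count now 3. Cache: [C(c=2) M(c=3) Q(c=4)]
  10. access A: MISS, evict C(c=2). Cache: [A(c=1) M(c=3) Q(c=4)]
  11. access M: HIT, count now 4. Cache: [A(c=1) Q(c=4) M(c=4)]
  12. access Q: HIT, count now 5. Cache: [A(c=1) M(c=4) Q(c=5)]
  13. access Q: HIT, count now 6. Cache: [A(c=1) M(c=4) Q(c=6)]
  14. access Q: HIT, count now 7. Cache: [A(c=1) M(c=4) Q(c=7)]
  15. access Q: HIT, count now 8. Cache: [A(c=1) M(c=4) Q(c=8)]
  16. access A: HIT, count now 2. Cache: [A(c=2) M(c=4) Q(c=8)]
  17. access Q: HIT, count now 9. Cache: [A(c=2) M(c=4) Q(c=9)]
  18. access A: HIT, count now 3. Cache: [A(c=3) M(c=4) Q(c=9)]
  19. access Q: HIT, count now 10. Cache: [A(c=3) M(c=4) Q(c=10)]
  20. access A: HIT, count now 4. Cache: [M(c=4) A(c=4) Q(c=10)]
  21. access A: HIT, count now 5. Cache: [M(c=4) A(c=5) Q(c=10)]
  22. access M: HIT, count now 5. Cache: [A(c=5) M(c=5) Q(c=10)]
  23. access Q: HIT, count now 11. Cache: [A(c=5) M(c=5) Q(c=11)]
  24. access C: MISS, evict A(c=5). Cache: [C(c=1) M(c=5) Q(c=11)]
  25. access A: MISS, evict C(c=1). Cache: [A(c=1) M(c=5) Q(c=11)]
Total: 19 hits, 6 misses, 3 evictions

Answer: MMHHMHHHHMHHHHHHHHHHHHHMM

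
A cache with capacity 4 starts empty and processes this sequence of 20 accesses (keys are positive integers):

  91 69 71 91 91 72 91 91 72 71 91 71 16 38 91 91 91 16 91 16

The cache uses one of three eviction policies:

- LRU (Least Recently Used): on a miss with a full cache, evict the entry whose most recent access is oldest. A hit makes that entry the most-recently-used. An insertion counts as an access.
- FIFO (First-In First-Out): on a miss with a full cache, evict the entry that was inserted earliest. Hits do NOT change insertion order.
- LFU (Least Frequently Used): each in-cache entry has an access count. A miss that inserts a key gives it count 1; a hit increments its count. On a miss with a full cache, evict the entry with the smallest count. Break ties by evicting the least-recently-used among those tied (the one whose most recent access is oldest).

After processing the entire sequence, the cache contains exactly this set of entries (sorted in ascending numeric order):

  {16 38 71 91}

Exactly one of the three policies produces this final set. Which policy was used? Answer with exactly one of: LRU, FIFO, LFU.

Answer: LRU

Derivation:
Simulating under each policy and comparing final sets:
  LRU: final set = {16 38 71 91} -> MATCHES target
  FIFO: final set = {16 38 72 91} -> differs
  LFU: final set = {16 71 72 91} -> differs
Only LRU produces the target set.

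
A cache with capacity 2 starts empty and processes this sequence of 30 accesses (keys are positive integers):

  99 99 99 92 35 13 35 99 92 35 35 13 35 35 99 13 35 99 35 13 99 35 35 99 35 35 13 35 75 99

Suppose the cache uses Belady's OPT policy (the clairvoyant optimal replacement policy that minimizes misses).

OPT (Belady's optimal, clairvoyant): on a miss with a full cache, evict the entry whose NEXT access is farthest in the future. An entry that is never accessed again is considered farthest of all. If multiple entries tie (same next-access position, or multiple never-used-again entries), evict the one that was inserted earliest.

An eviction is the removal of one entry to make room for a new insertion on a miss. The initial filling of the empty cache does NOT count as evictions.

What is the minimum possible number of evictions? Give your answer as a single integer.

OPT (Belady) simulation (capacity=2):
  1. access 99: MISS. Cache: [99]
  2. access 99: HIT. Next use of 99: step 3. Cache: [99]
  3. access 99: HIT. Next use of 99: step 8. Cache: [99]
  4. access 92: MISS. Cache: [99 92]
  5. access 35: MISS, evict 92 (next use: step 9). Cache: [99 35]
  6. access 13: MISS, evict 99 (next use: step 8). Cache: [35 13]
  7. access 35: HIT. Next use of 35: step 10. Cache: [35 13]
  8. access 99: MISS, evict 13 (next use: step 12). Cache: [35 99]
  9. access 92: MISS, evict 99 (next use: step 15). Cache: [35 92]
  10. access 35: HIT. Next use of 35: step 11. Cache: [35 92]
  11. access 35: HIT. Next use of 35: step 13. Cache: [35 92]
  12. access 13: MISS, evict 92 (next use: never). Cache: [35 13]
  13. access 35: HIT. Next use of 35: step 14. Cache: [35 13]
  14. access 35: HIT. Next use of 35: step 17. Cache: [35 13]
  15. access 99: MISS, evict 35 (next use: step 17). Cache: [13 99]
  16. access 13: HIT. Next use of 13: step 20. Cache: [13 99]
  17. access 35: MISS, evict 13 (next use: step 20). Cache: [99 35]
  18. access 99: HIT. Next use of 99: step 21. Cache: [99 35]
  19. access 35: HIT. Next use of 35: step 22. Cache: [99 35]
  20. access 13: MISS, evict 35 (next use: step 22). Cache: [99 13]
  21. access 99: HIT. Next use of 99: step 24. Cache: [99 13]
  22. access 35: MISS, evict 13 (next use: step 27). Cache: [99 35]
  23. access 35: HIT. Next use of 35: step 25. Cache: [99 35]
  24. access 99: HIT. Next use of 99: step 30. Cache: [99 35]
  25. access 35: HIT. Next use of 35: step 26. Cache: [99 35]
  26. access 35: HIT. Next use of 35: step 28. Cache: [99 35]
  27. access 13: MISS, evict 99 (next use: step 30). Cache: [35 13]
  28. access 35: HIT. Next use of 35: never. Cache: [35 13]
  29. access 75: MISS, evict 35 (next use: never). Cache: [13 75]
  30. access 99: MISS, evict 13 (next use: never). Cache: [75 99]
Total: 16 hits, 14 misses, 12 evictions

Answer: 12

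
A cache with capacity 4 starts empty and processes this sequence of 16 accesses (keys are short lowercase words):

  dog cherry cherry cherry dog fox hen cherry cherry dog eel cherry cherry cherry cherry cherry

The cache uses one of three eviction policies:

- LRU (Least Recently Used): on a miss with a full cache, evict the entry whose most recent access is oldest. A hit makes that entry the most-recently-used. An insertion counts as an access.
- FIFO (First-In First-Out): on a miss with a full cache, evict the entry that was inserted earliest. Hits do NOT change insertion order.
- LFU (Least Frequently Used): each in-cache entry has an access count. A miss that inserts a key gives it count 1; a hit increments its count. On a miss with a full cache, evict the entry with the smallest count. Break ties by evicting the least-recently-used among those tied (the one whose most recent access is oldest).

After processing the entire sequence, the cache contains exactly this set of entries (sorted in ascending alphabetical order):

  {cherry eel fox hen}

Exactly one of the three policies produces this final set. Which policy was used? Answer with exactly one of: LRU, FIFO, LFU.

Simulating under each policy and comparing final sets:
  LRU: final set = {cherry dog eel hen} -> differs
  FIFO: final set = {cherry eel fox hen} -> MATCHES target
  LFU: final set = {cherry dog eel hen} -> differs
Only FIFO produces the target set.

Answer: FIFO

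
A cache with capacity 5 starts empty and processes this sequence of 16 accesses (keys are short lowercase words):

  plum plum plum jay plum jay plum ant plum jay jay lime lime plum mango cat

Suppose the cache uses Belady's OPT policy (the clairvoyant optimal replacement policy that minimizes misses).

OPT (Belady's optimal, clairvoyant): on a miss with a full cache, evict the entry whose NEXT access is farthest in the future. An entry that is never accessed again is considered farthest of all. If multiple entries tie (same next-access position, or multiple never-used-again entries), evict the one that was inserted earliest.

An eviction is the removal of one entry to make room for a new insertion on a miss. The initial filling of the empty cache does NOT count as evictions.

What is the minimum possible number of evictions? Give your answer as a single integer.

Answer: 1

Derivation:
OPT (Belady) simulation (capacity=5):
  1. access plum: MISS. Cache: [plum]
  2. access plum: HIT. Next use of plum: step 3. Cache: [plum]
  3. access plum: HIT. Next use of plum: step 5. Cache: [plum]
  4. access jay: MISS. Cache: [plum jay]
  5. access plum: HIT. Next use of plum: step 7. Cache: [plum jay]
  6. access jay: HIT. Next use of jay: step 10. Cache: [plum jay]
  7. access plum: HIT. Next use of plum: step 9. Cache: [plum jay]
  8. access ant: MISS. Cache: [plum jay ant]
  9. access plum: HIT. Next use of plum: step 14. Cache: [plum jay ant]
  10. access jay: HIT. Next use of jay: step 11. Cache: [plum jay ant]
  11. access jay: HIT. Next use of jay: never. Cache: [plum jay ant]
  12. access lime: MISS. Cache: [plum jay ant lime]
  13. access lime: HIT. Next use of lime: never. Cache: [plum jay ant lime]
  14. access plum: HIT. Next use of plum: never. Cache: [plum jay ant lime]
  15. access mango: MISS. Cache: [plum jay ant lime mango]
  16. access cat: MISS, evict plum (next use: never). Cache: [jay ant lime mango cat]
Total: 10 hits, 6 misses, 1 evictions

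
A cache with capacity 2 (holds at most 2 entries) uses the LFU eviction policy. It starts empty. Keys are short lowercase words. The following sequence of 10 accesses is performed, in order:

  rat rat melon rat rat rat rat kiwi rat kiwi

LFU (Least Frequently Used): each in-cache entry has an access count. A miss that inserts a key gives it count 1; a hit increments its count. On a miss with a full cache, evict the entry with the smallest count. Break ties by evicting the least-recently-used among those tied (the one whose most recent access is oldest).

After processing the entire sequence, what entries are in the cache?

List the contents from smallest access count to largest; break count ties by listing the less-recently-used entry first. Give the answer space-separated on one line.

Answer: kiwi rat

Derivation:
LFU simulation (capacity=2):
  1. access rat: MISS. Cache: [rat(c=1)]
  2. access rat: HIT, count now 2. Cache: [rat(c=2)]
  3. access melon: MISS. Cache: [melon(c=1) rat(c=2)]
  4. access rat: HIT, count now 3. Cache: [melon(c=1) rat(c=3)]
  5. access rat: HIT, count now 4. Cache: [melon(c=1) rat(c=4)]
  6. access rat: HIT, count now 5. Cache: [melon(c=1) rat(c=5)]
  7. access rat: HIT, count now 6. Cache: [melon(c=1) rat(c=6)]
  8. access kiwi: MISS, evict melon(c=1). Cache: [kiwi(c=1) rat(c=6)]
  9. access rat: HIT, count now 7. Cache: [kiwi(c=1) rat(c=7)]
  10. access kiwi: HIT, count now 2. Cache: [kiwi(c=2) rat(c=7)]
Total: 7 hits, 3 misses, 1 evictions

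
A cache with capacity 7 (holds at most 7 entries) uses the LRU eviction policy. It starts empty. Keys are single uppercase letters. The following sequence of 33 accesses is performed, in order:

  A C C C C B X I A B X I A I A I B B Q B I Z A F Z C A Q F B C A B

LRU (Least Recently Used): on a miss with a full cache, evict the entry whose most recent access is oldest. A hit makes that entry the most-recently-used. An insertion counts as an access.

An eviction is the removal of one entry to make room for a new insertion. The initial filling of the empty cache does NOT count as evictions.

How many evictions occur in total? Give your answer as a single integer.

Answer: 2

Derivation:
LRU simulation (capacity=7):
  1. access A: MISS. Cache (LRU->MRU): [A]
  2. access C: MISS. Cache (LRU->MRU): [A C]
  3. access C: HIT. Cache (LRU->MRU): [A C]
  4. access C: HIT. Cache (LRU->MRU): [A C]
  5. access C: HIT. Cache (LRU->MRU): [A C]
  6. access B: MISS. Cache (LRU->MRU): [A C B]
  7. access X: MISS. Cache (LRU->MRU): [A C B X]
  8. access I: MISS. Cache (LRU->MRU): [A C B X I]
  9. access A: HIT. Cache (LRU->MRU): [C B X I A]
  10. access B: HIT. Cache (LRU->MRU): [C X I A B]
  11. access X: HIT. Cache (LRU->MRU): [C I A B X]
  12. access I: HIT. Cache (LRU->MRU): [C A B X I]
  13. access A: HIT. Cache (LRU->MRU): [C B X I A]
  14. access I: HIT. Cache (LRU->MRU): [C B X A I]
  15. access A: HIT. Cache (LRU->MRU): [C B X I A]
  16. access I: HIT. Cache (LRU->MRU): [C B X A I]
  17. access B: HIT. Cache (LRU->MRU): [C X A I B]
  18. access B: HIT. Cache (LRU->MRU): [C X A I B]
  19. access Q: MISS. Cache (LRU->MRU): [C X A I B Q]
  20. access B: HIT. Cache (LRU->MRU): [C X A I Q B]
  21. access I: HIT. Cache (LRU->MRU): [C X A Q B I]
  22. access Z: MISS. Cache (LRU->MRU): [C X A Q B I Z]
  23. access A: HIT. Cache (LRU->MRU): [C X Q B I Z A]
  24. access F: MISS, evict C. Cache (LRU->MRU): [X Q B I Z A F]
  25. access Z: HIT. Cache (LRU->MRU): [X Q B I A F Z]
  26. access C: MISS, evict X. Cache (LRU->MRU): [Q B I A F Z C]
  27. access A: HIT. Cache (LRU->MRU): [Q B I F Z C A]
  28. access Q: HIT. Cache (LRU->MRU): [B I F Z C A Q]
  29. access F: HIT. Cache (LRU->MRU): [B I Z C A Q F]
  30. access B: HIT. Cache (LRU->MRU): [I Z C A Q F B]
  31. access C: HIT. Cache (LRU->MRU): [I Z A Q F B C]
  32. access A: HIT. Cache (LRU->MRU): [I Z Q F B C A]
  33. access B: HIT. Cache (LRU->MRU): [I Z Q F C A B]
Total: 24 hits, 9 misses, 2 evictions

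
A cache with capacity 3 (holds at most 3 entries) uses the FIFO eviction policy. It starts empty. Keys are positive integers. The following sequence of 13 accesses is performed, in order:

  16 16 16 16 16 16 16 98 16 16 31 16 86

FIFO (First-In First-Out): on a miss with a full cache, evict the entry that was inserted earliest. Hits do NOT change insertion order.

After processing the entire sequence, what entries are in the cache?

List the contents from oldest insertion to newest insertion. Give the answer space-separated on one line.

FIFO simulation (capacity=3):
  1. access 16: MISS. Cache (old->new): [16]
  2. access 16: HIT. Cache (old->new): [16]
  3. access 16: HIT. Cache (old->new): [16]
  4. access 16: HIT. Cache (old->new): [16]
  5. access 16: HIT. Cache (old->new): [16]
  6. access 16: HIT. Cache (old->new): [16]
  7. access 16: HIT. Cache (old->new): [16]
  8. access 98: MISS. Cache (old->new): [16 98]
  9. access 16: HIT. Cache (old->new): [16 98]
  10. access 16: HIT. Cache (old->new): [16 98]
  11. access 31: MISS. Cache (old->new): [16 98 31]
  12. access 16: HIT. Cache (old->new): [16 98 31]
  13. access 86: MISS, evict 16. Cache (old->new): [98 31 86]
Total: 9 hits, 4 misses, 1 evictions

Answer: 98 31 86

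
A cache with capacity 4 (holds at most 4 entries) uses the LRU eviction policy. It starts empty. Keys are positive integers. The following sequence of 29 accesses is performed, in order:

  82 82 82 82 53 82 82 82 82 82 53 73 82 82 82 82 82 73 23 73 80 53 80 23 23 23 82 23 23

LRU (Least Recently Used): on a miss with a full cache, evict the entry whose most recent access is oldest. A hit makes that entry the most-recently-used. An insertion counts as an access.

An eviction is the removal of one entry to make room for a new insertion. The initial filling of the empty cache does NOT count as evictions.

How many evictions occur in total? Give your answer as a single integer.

Answer: 3

Derivation:
LRU simulation (capacity=4):
  1. access 82: MISS. Cache (LRU->MRU): [82]
  2. access 82: HIT. Cache (LRU->MRU): [82]
  3. access 82: HIT. Cache (LRU->MRU): [82]
  4. access 82: HIT. Cache (LRU->MRU): [82]
  5. access 53: MISS. Cache (LRU->MRU): [82 53]
  6. access 82: HIT. Cache (LRU->MRU): [53 82]
  7. access 82: HIT. Cache (LRU->MRU): [53 82]
  8. access 82: HIT. Cache (LRU->MRU): [53 82]
  9. access 82: HIT. Cache (LRU->MRU): [53 82]
  10. access 82: HIT. Cache (LRU->MRU): [53 82]
  11. access 53: HIT. Cache (LRU->MRU): [82 53]
  12. access 73: MISS. Cache (LRU->MRU): [82 53 73]
  13. access 82: HIT. Cache (LRU->MRU): [53 73 82]
  14. access 82: HIT. Cache (LRU->MRU): [53 73 82]
  15. access 82: HIT. Cache (LRU->MRU): [53 73 82]
  16. access 82: HIT. Cache (LRU->MRU): [53 73 82]
  17. access 82: HIT. Cache (LRU->MRU): [53 73 82]
  18. access 73: HIT. Cache (LRU->MRU): [53 82 73]
  19. access 23: MISS. Cache (LRU->MRU): [53 82 73 23]
  20. access 73: HIT. Cache (LRU->MRU): [53 82 23 73]
  21. access 80: MISS, evict 53. Cache (LRU->MRU): [82 23 73 80]
  22. access 53: MISS, evict 82. Cache (LRU->MRU): [23 73 80 53]
  23. access 80: HIT. Cache (LRU->MRU): [23 73 53 80]
  24. access 23: HIT. Cache (LRU->MRU): [73 53 80 23]
  25. access 23: HIT. Cache (LRU->MRU): [73 53 80 23]
  26. access 23: HIT. Cache (LRU->MRU): [73 53 80 23]
  27. access 82: MISS, evict 73. Cache (LRU->MRU): [53 80 23 82]
  28. access 23: HIT. Cache (LRU->MRU): [53 80 82 23]
  29. access 23: HIT. Cache (LRU->MRU): [53 80 82 23]
Total: 22 hits, 7 misses, 3 evictions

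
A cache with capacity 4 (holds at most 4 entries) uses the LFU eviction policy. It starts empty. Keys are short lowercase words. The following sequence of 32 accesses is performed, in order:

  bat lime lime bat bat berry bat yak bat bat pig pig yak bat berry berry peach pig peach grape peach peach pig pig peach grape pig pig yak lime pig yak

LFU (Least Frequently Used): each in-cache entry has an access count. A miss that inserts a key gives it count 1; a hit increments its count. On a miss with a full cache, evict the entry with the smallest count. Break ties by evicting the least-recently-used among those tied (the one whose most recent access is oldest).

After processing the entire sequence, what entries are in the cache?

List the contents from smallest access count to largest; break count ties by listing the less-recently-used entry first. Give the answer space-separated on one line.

LFU simulation (capacity=4):
  1. access bat: MISS. Cache: [bat(c=1)]
  2. access lime: MISS. Cache: [bat(c=1) lime(c=1)]
  3. access lime: HIT, count now 2. Cache: [bat(c=1) lime(c=2)]
  4. access bat: HIT, count now 2. Cache: [lime(c=2) bat(c=2)]
  5. access bat: HIT, count now 3. Cache: [lime(c=2) bat(c=3)]
  6. access berry: MISS. Cache: [berry(c=1) lime(c=2) bat(c=3)]
  7. access bat: HIT, count now 4. Cache: [berry(c=1) lime(c=2) bat(c=4)]
  8. access yak: MISS. Cache: [berry(c=1) yak(c=1) lime(c=2) bat(c=4)]
  9. access bat: HIT, count now 5. Cache: [berry(c=1) yak(c=1) lime(c=2) bat(c=5)]
  10. access bat: HIT, count now 6. Cache: [berry(c=1) yak(c=1) lime(c=2) bat(c=6)]
  11. access pig: MISS, evict berry(c=1). Cache: [yak(c=1) pig(c=1) lime(c=2) bat(c=6)]
  12. access pig: HIT, count now 2. Cache: [yak(c=1) lime(c=2) pig(c=2) bat(c=6)]
  13. access yak: HIT, count now 2. Cache: [lime(c=2) pig(c=2) yak(c=2) bat(c=6)]
  14. access bat: HIT, count now 7. Cache: [lime(c=2) pig(c=2) yak(c=2) bat(c=7)]
  15. access berry: MISS, evict lime(c=2). Cache: [berry(c=1) pig(c=2) yak(c=2) bat(c=7)]
  16. access berry: HIT, count now 2. Cache: [pig(c=2) yak(c=2) berry(c=2) bat(c=7)]
  17. access peach: MISS, evict pig(c=2). Cache: [peach(c=1) yak(c=2) berry(c=2) bat(c=7)]
  18. access pig: MISS, evict peach(c=1). Cache: [pig(c=1) yak(c=2) berry(c=2) bat(c=7)]
  19. access peach: MISS, evict pig(c=1). Cache: [peach(c=1) yak(c=2) berry(c=2) bat(c=7)]
  20. access grape: MISS, evict peach(c=1). Cache: [grape(c=1) yak(c=2) berry(c=2) bat(c=7)]
  21. access peach: MISS, evict grape(c=1). Cache: [peach(c=1) yak(c=2) berry(c=2) bat(c=7)]
  22. access peach: HIT, count now 2. Cache: [yak(c=2) berry(c=2) peach(c=2) bat(c=7)]
  23. access pig: MISS, evict yak(c=2). Cache: [pig(c=1) berry(c=2) peach(c=2) bat(c=7)]
  24. access pig: HIT, count now 2. Cache: [berry(c=2) peach(c=2) pig(c=2) bat(c=7)]
  25. access peach: HIT, count now 3. Cache: [berry(c=2) pig(c=2) peach(c=3) bat(c=7)]
  26. access grape: MISS, evict berry(c=2). Cache: [grape(c=1) pig(c=2) peach(c=3) bat(c=7)]
  27. access pig: HIT, count now 3. Cache: [grape(c=1) peach(c=3) pig(c=3) bat(c=7)]
  28. access pig: HIT, count now 4. Cache: [grape(c=1) peach(c=3) pig(c=4) bat(c=7)]
  29. access yak: MISS, evict grape(c=1). Cache: [yak(c=1) peach(c=3) pig(c=4) bat(c=7)]
  30. access lime: MISS, evict yak(c=1). Cache: [lime(c=1) peach(c=3) pig(c=4) bat(c=7)]
  31. access pig: HIT, count now 5. Cache: [lime(c=1) peach(c=3) pig(c=5) bat(c=7)]
  32. access yak: MISS, evict lime(c=1). Cache: [yak(c=1) peach(c=3) pig(c=5) bat(c=7)]
Total: 16 hits, 16 misses, 12 evictions

Answer: yak peach pig bat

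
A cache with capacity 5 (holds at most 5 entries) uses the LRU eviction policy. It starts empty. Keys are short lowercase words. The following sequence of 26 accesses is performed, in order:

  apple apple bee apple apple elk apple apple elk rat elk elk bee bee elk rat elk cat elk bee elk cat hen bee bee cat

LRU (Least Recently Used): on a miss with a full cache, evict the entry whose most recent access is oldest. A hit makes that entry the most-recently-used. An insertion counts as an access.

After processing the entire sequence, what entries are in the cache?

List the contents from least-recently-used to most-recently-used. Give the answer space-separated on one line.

LRU simulation (capacity=5):
  1. access apple: MISS. Cache (LRU->MRU): [apple]
  2. access apple: HIT. Cache (LRU->MRU): [apple]
  3. access bee: MISS. Cache (LRU->MRU): [apple bee]
  4. access apple: HIT. Cache (LRU->MRU): [bee apple]
  5. access apple: HIT. Cache (LRU->MRU): [bee apple]
  6. access elk: MISS. Cache (LRU->MRU): [bee apple elk]
  7. access apple: HIT. Cache (LRU->MRU): [bee elk apple]
  8. access apple: HIT. Cache (LRU->MRU): [bee elk apple]
  9. access elk: HIT. Cache (LRU->MRU): [bee apple elk]
  10. access rat: MISS. Cache (LRU->MRU): [bee apple elk rat]
  11. access elk: HIT. Cache (LRU->MRU): [bee apple rat elk]
  12. access elk: HIT. Cache (LRU->MRU): [bee apple rat elk]
  13. access bee: HIT. Cache (LRU->MRU): [apple rat elk bee]
  14. access bee: HIT. Cache (LRU->MRU): [apple rat elk bee]
  15. access elk: HIT. Cache (LRU->MRU): [apple rat bee elk]
  16. access rat: HIT. Cache (LRU->MRU): [apple bee elk rat]
  17. access elk: HIT. Cache (LRU->MRU): [apple bee rat elk]
  18. access cat: MISS. Cache (LRU->MRU): [apple bee rat elk cat]
  19. access elk: HIT. Cache (LRU->MRU): [apple bee rat cat elk]
  20. access bee: HIT. Cache (LRU->MRU): [apple rat cat elk bee]
  21. access elk: HIT. Cache (LRU->MRU): [apple rat cat bee elk]
  22. access cat: HIT. Cache (LRU->MRU): [apple rat bee elk cat]
  23. access hen: MISS, evict apple. Cache (LRU->MRU): [rat bee elk cat hen]
  24. access bee: HIT. Cache (LRU->MRU): [rat elk cat hen bee]
  25. access bee: HIT. Cache (LRU->MRU): [rat elk cat hen bee]
  26. access cat: HIT. Cache (LRU->MRU): [rat elk hen bee cat]
Total: 20 hits, 6 misses, 1 evictions

Answer: rat elk hen bee cat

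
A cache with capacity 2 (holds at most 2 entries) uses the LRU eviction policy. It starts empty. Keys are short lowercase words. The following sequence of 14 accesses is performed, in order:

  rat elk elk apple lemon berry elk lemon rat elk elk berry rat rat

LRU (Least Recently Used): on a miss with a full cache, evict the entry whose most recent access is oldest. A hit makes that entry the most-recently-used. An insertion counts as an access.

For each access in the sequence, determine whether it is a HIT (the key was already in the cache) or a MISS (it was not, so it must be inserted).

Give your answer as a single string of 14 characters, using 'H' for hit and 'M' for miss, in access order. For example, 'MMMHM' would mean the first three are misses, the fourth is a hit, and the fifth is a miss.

Answer: MMHMMMMMMMHMMH

Derivation:
LRU simulation (capacity=2):
  1. access rat: MISS. Cache (LRU->MRU): [rat]
  2. access elk: MISS. Cache (LRU->MRU): [rat elk]
  3. access elk: HIT. Cache (LRU->MRU): [rat elk]
  4. access apple: MISS, evict rat. Cache (LRU->MRU): [elk apple]
  5. access lemon: MISS, evict elk. Cache (LRU->MRU): [apple lemon]
  6. access berry: MISS, evict apple. Cache (LRU->MRU): [lemon berry]
  7. access elk: MISS, evict lemon. Cache (LRU->MRU): [berry elk]
  8. access lemon: MISS, evict berry. Cache (LRU->MRU): [elk lemon]
  9. access rat: MISS, evict elk. Cache (LRU->MRU): [lemon rat]
  10. access elk: MISS, evict lemon. Cache (LRU->MRU): [rat elk]
  11. access elk: HIT. Cache (LRU->MRU): [rat elk]
  12. access berry: MISS, evict rat. Cache (LRU->MRU): [elk berry]
  13. access rat: MISS, evict elk. Cache (LRU->MRU): [berry rat]
  14. access rat: HIT. Cache (LRU->MRU): [berry rat]
Total: 3 hits, 11 misses, 9 evictions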